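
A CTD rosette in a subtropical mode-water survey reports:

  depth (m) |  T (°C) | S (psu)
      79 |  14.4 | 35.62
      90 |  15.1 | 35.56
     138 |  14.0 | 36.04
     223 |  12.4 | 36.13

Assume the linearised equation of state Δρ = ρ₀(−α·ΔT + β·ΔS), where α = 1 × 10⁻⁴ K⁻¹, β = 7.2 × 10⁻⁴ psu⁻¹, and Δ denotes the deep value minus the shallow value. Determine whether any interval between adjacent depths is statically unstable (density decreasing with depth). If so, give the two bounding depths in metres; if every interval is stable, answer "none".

Evaluate Δρ/ρ₀ = −αΔT + βΔS across each adjacent pair:
  79–90 m: −αΔT+βΔS = −(1 × 10⁻⁴)(+0.7)+(7.2 × 10⁻⁴)(-0.06) = -1.1 × 10⁻⁴ → UNSTABLE
  90–138 m: −αΔT+βΔS = −(1 × 10⁻⁴)(-1.1)+(7.2 × 10⁻⁴)(+0.48) = 4.6 × 10⁻⁴ → stable
  138–223 m: −αΔT+βΔS = −(1 × 10⁻⁴)(-1.6)+(7.2 × 10⁻⁴)(+0.09) = 2.2 × 10⁻⁴ → stable
The 79–90 m interval has Δρ < 0: lighter water underlies denser water.

79–90 m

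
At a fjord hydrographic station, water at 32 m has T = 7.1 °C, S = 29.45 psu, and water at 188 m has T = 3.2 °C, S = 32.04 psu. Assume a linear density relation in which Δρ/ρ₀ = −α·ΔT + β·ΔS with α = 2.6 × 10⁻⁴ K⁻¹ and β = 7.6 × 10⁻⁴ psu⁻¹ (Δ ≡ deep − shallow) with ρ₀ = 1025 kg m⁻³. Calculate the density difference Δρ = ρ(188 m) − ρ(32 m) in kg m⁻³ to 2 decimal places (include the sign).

+3.06 kg m⁻³

ΔT = -3.9 K, ΔS = +2.59 psu (deep − shallow).
Δρ/ρ₀ = −(2.6 × 10⁻⁴)(-3.9) + (7.6 × 10⁻⁴)(+2.59) = 2.9824 × 10⁻³.
Δρ = 1025 × (2.9824 × 10⁻³) = +3.06 kg m⁻³.
Positive Δρ: denser below, stable.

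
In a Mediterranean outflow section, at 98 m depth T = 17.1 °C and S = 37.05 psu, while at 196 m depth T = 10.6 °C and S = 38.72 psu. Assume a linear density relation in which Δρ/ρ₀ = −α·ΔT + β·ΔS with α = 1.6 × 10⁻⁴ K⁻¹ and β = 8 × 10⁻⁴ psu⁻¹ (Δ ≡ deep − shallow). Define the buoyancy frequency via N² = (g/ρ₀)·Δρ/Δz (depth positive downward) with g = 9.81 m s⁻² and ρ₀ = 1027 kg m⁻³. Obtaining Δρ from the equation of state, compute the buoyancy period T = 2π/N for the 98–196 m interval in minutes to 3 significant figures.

ΔT = -6.5 K, ΔS = +1.67 psu (deep − shallow).
Δρ/ρ₀ = −αΔT + βΔS = 1.04 × 10⁻³ + 1.336 × 10⁻³ = 2.376 × 10⁻³, so Δρ ≈ 2.440 kg m⁻³.
N² = (g/ρ₀)·Δρ/Δz = g·(Δρ/ρ₀)/Δz = 9.81 × 2.376 × 10⁻³ / 98 = 2.3784 × 10⁻⁴ s⁻².
N = √(2.3784 × 10⁻⁴) = 0.015422 rad s⁻¹ → T = 2π/N = 407.42 s = 6.7903 min ≈ 6.79 min.

6.79 min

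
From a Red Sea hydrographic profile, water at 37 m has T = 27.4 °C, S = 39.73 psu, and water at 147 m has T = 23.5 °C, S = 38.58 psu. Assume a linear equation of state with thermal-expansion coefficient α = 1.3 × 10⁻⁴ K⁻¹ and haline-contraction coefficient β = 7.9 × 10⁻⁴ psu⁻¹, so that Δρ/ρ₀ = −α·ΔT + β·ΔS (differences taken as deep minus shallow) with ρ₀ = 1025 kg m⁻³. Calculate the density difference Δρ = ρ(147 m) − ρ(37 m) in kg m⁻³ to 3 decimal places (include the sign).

ΔT = -3.9 K, ΔS = -1.15 psu (deep − shallow).
Δρ/ρ₀ = −(1.3 × 10⁻⁴)(-3.9) + (7.9 × 10⁻⁴)(-1.15) = -4.015 × 10⁻⁴.
Δρ = 1025 × (-4.015 × 10⁻⁴) = -0.412 kg m⁻³.
Negative Δρ: lighter below, statically unstable.

-0.412 kg m⁻³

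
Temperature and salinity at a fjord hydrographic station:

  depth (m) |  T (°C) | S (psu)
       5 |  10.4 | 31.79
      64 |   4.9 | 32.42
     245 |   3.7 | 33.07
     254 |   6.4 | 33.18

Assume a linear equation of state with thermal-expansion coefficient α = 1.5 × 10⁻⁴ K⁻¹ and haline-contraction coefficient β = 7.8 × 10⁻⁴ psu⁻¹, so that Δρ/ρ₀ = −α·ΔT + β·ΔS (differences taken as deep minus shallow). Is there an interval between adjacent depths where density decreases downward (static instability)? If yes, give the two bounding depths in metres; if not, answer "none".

Evaluate Δρ/ρ₀ = −αΔT + βΔS across each adjacent pair:
  5–64 m: −αΔT+βΔS = −(1.5 × 10⁻⁴)(-5.5)+(7.8 × 10⁻⁴)(+0.63) = 1.3 × 10⁻³ → stable
  64–245 m: −αΔT+βΔS = −(1.5 × 10⁻⁴)(-1.2)+(7.8 × 10⁻⁴)(+0.65) = 6.9 × 10⁻⁴ → stable
  245–254 m: −αΔT+βΔS = −(1.5 × 10⁻⁴)(+2.7)+(7.8 × 10⁻⁴)(+0.11) = -3.2 × 10⁻⁴ → UNSTABLE
The 245–254 m interval has Δρ < 0: lighter water underlies denser water.

245–254 m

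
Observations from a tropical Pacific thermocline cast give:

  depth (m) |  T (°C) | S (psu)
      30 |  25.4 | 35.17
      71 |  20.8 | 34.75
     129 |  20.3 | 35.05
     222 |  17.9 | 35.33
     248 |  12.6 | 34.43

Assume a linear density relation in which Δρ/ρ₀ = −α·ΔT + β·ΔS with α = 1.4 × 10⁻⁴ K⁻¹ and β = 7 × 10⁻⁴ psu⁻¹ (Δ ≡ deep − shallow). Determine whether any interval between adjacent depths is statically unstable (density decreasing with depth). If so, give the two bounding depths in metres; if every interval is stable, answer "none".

Evaluate Δρ/ρ₀ = −αΔT + βΔS across each adjacent pair:
  30–71 m: −αΔT+βΔS = −(1.4 × 10⁻⁴)(-4.6)+(7 × 10⁻⁴)(-0.42) = 3.5 × 10⁻⁴ → stable
  71–129 m: −αΔT+βΔS = −(1.4 × 10⁻⁴)(-0.5)+(7 × 10⁻⁴)(+0.30) = 2.8 × 10⁻⁴ → stable
  129–222 m: −αΔT+βΔS = −(1.4 × 10⁻⁴)(-2.4)+(7 × 10⁻⁴)(+0.28) = 5.3 × 10⁻⁴ → stable
  222–248 m: −αΔT+βΔS = −(1.4 × 10⁻⁴)(-5.3)+(7 × 10⁻⁴)(-0.90) = 1.1 × 10⁻⁴ → stable
Every interval has Δρ > 0: the column is stably stratified throughout.

none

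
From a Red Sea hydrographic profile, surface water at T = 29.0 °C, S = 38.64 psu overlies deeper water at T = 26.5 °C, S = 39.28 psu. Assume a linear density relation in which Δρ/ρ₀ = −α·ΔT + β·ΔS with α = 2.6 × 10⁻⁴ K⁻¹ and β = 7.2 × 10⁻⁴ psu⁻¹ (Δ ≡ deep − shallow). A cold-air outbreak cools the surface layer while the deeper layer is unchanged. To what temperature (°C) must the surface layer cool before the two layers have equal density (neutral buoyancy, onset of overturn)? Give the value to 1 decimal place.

24.7 °C

Neutral buoyancy requires Δρ = 0, i.e. −α(T_deep − T_surf′) + β(S_deep − S_surf) = 0.
T_surf′ = T_deep − (β/α)·ΔS = 26.5 − (7.2 × 10⁻⁴/2.6 × 10⁻⁴)·(+0.64) = 24.728 °C.
Cooling required: 29.0 − (24.728) = 4.272 °C.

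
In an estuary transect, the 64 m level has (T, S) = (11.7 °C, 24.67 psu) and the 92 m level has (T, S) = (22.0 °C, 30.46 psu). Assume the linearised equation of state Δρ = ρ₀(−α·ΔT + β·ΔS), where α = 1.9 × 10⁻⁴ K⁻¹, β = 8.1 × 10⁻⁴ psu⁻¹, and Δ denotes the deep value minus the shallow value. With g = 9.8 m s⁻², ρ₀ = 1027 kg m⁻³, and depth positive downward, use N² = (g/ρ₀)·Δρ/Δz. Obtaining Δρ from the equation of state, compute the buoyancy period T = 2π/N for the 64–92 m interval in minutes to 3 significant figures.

ΔT = +10.3 K, ΔS = +5.79 psu (deep − shallow).
Δρ/ρ₀ = −αΔT + βΔS = -1.957 × 10⁻³ + 4.6899 × 10⁻³ = 2.7329 × 10⁻³, so Δρ ≈ 2.807 kg m⁻³.
N² = (g/ρ₀)·Δρ/Δz = g·(Δρ/ρ₀)/Δz = 9.8 × 2.7329 × 10⁻³ / 28 = 9.5651 × 10⁻⁴ s⁻².
N = √(9.5651 × 10⁻⁴) = 0.030927 rad s⁻¹ → T = 2π/N = 203.16 s = 3.3860 min ≈ 3.39 min.

3.39 min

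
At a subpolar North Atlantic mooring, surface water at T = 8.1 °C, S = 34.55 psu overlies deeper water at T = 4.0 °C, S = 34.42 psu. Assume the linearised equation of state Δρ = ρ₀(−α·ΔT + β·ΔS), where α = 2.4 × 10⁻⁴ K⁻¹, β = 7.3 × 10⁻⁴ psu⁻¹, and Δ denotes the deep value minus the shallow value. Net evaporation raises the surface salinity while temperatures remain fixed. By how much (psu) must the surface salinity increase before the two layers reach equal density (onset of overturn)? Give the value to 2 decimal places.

Neutral buoyancy requires −α(T_deep − T_surf) + β(S_deep − S_surf′) = 0.
S_surf′ = S_deep − (α/β)·ΔT = 34.42 − (2.4 × 10⁻⁴/7.3 × 10⁻⁴)·(-4.1) = 35.7679 psu.
Increase required: 35.7679 − 34.55 = 1.2179 psu.

1.22 psu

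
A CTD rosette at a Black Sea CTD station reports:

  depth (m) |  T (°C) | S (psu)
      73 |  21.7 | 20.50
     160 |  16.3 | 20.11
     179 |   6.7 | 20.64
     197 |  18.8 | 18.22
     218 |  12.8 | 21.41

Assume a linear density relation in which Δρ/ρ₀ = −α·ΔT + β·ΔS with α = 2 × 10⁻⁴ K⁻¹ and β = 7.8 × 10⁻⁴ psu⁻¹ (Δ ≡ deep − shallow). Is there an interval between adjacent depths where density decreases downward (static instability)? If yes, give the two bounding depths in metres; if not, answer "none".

Evaluate Δρ/ρ₀ = −αΔT + βΔS across each adjacent pair:
  73–160 m: −αΔT+βΔS = −(2 × 10⁻⁴)(-5.4)+(7.8 × 10⁻⁴)(-0.39) = 7.8 × 10⁻⁴ → stable
  160–179 m: −αΔT+βΔS = −(2 × 10⁻⁴)(-9.6)+(7.8 × 10⁻⁴)(+0.53) = 2.3 × 10⁻³ → stable
  179–197 m: −αΔT+βΔS = −(2 × 10⁻⁴)(+12.1)+(7.8 × 10⁻⁴)(-2.42) = -4.3 × 10⁻³ → UNSTABLE
  197–218 m: −αΔT+βΔS = −(2 × 10⁻⁴)(-6.0)+(7.8 × 10⁻⁴)(+3.19) = 3.7 × 10⁻³ → stable
The 179–197 m interval has Δρ < 0: lighter water underlies denser water.

179–197 m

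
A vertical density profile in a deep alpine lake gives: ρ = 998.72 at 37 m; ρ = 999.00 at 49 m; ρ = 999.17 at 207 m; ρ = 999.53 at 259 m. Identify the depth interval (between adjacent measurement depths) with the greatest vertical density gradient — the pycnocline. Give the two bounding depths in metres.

Compute the density gradient over each adjacent pair:
  37–49 m: Δρ/Δz = 0.28/12 = 0.023 kg m⁻⁴
  49–207 m: Δρ/Δz = 0.17/158 = 1.1 × 10⁻³ kg m⁻⁴
  207–259 m: Δρ/Δz = 0.36/52 = 6.9 × 10⁻³ kg m⁻⁴
The largest gradient is in the 37–49 m interval — the pycnocline.

37–49 m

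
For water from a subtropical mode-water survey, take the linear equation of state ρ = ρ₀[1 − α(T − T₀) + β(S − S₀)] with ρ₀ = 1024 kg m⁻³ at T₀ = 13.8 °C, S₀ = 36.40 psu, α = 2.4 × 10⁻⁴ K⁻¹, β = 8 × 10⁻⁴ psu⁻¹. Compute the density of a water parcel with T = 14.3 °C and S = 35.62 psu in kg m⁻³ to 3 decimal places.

T − T₀ = +0.5 K, S − S₀ = -0.78 psu.
Bracket = 1 − α·(+0.5) + β·(-0.78) = 1 + (-7.44 × 10⁻⁴) = 0.9992560.
ρ = 1024 × 0.9992560 = 1023.238 kg m⁻³.

1023.238 kg m⁻³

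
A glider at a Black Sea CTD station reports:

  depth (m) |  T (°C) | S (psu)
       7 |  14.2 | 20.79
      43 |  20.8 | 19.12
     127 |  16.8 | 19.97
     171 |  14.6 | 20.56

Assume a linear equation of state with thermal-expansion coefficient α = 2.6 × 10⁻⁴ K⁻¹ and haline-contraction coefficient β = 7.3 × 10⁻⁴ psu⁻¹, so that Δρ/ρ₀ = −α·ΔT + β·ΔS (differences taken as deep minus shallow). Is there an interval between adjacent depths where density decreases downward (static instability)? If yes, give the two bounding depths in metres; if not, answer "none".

Evaluate Δρ/ρ₀ = −αΔT + βΔS across each adjacent pair:
  7–43 m: −αΔT+βΔS = −(2.6 × 10⁻⁴)(+6.6)+(7.3 × 10⁻⁴)(-1.67) = -2.9 × 10⁻³ → UNSTABLE
  43–127 m: −αΔT+βΔS = −(2.6 × 10⁻⁴)(-4.0)+(7.3 × 10⁻⁴)(+0.85) = 1.7 × 10⁻³ → stable
  127–171 m: −αΔT+βΔS = −(2.6 × 10⁻⁴)(-2.2)+(7.3 × 10⁻⁴)(+0.59) = 1.0 × 10⁻³ → stable
The 7–43 m interval has Δρ < 0: lighter water underlies denser water.

7–43 m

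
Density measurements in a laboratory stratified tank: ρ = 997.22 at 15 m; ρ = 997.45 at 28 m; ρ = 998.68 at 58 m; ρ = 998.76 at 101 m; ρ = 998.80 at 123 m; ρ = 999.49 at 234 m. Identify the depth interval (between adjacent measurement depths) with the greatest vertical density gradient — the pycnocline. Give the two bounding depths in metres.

Compute the density gradient over each adjacent pair:
  15–28 m: Δρ/Δz = 0.23/13 = 0.018 kg m⁻⁴
  28–58 m: Δρ/Δz = 1.23/30 = 0.041 kg m⁻⁴
  58–101 m: Δρ/Δz = 0.08/43 = 1.9 × 10⁻³ kg m⁻⁴
  101–123 m: Δρ/Δz = 0.04/22 = 1.8 × 10⁻³ kg m⁻⁴
  123–234 m: Δρ/Δz = 0.69/111 = 6.2 × 10⁻³ kg m⁻⁴
The largest gradient is in the 28–58 m interval — the pycnocline.

28–58 m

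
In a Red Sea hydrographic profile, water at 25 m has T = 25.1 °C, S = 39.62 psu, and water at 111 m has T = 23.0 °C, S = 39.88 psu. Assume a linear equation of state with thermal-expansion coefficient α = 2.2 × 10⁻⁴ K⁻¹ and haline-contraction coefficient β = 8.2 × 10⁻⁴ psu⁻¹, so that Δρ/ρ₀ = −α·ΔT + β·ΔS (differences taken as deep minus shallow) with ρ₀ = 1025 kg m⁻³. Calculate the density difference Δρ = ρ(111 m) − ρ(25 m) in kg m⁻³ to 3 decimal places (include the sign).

ΔT = -2.1 K, ΔS = +0.26 psu (deep − shallow).
Δρ/ρ₀ = −(2.2 × 10⁻⁴)(-2.1) + (8.2 × 10⁻⁴)(+0.26) = 6.752 × 10⁻⁴.
Δρ = 1025 × (6.752 × 10⁻⁴) = +0.692 kg m⁻³.
Positive Δρ: denser below, stable.

+0.692 kg m⁻³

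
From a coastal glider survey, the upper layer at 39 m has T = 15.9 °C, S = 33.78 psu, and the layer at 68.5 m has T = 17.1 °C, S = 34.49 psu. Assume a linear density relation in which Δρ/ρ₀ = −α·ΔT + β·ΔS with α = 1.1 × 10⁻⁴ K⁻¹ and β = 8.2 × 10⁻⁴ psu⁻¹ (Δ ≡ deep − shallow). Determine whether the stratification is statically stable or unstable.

stable

ΔT = 17.1 − 15.9 = +1.2 K and ΔS = 34.49 − 33.78 = +0.71 psu (deep − shallow).
−αΔT = -1.32 × 10⁻⁴; βΔS = 5.822 × 10⁻⁴; sum Δρ/ρ₀ = 4.502 × 10⁻⁴.
Δρ/ρ₀ > 0, so Δρ > 0: deeper water is denser → statically stable.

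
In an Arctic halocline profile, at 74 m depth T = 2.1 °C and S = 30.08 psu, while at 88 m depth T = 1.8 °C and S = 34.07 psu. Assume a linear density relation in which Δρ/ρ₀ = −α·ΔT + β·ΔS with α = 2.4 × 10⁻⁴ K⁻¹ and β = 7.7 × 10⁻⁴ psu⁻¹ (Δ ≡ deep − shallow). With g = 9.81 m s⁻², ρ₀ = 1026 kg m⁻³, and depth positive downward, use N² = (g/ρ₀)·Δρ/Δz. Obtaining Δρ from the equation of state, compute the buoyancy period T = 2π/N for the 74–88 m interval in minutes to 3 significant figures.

2.23 min

ΔT = -0.3 K, ΔS = +3.99 psu (deep − shallow).
Δρ/ρ₀ = −αΔT + βΔS = 7.20 × 10⁻⁵ + 3.0723 × 10⁻³ = 3.1443 × 10⁻³, so Δρ ≈ 3.226 kg m⁻³.
N² = (g/ρ₀)·Δρ/Δz = g·(Δρ/ρ₀)/Δz = 9.81 × 3.1443 × 10⁻³ / 14 = 2.2033 × 10⁻³ s⁻².
N = √(2.2033 × 10⁻³) = 0.046939 rad s⁻¹ → T = 2π/N = 133.86 s = 2.2310 min ≈ 2.23 min.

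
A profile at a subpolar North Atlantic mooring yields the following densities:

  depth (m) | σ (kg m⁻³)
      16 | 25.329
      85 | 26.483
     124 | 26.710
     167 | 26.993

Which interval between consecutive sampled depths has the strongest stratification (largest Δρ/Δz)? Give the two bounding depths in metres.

16–85 m

Compute the density gradient over each adjacent pair:
  16–85 m: Δρ/Δz = 1.154/69 = 0.017 kg m⁻⁴
  85–124 m: Δρ/Δz = 0.227/39 = 5.8 × 10⁻³ kg m⁻⁴
  124–167 m: Δρ/Δz = 0.283/43 = 6.6 × 10⁻³ kg m⁻⁴
The largest gradient is in the 16–85 m interval — the pycnocline.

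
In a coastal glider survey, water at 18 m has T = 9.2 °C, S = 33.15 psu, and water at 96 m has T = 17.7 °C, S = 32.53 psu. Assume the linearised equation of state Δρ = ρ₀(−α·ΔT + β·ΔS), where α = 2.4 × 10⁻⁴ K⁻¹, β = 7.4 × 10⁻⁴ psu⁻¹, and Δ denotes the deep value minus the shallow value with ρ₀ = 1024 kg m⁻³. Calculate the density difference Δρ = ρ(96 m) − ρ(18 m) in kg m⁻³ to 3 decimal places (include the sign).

ΔT = +8.5 K, ΔS = -0.62 psu (deep − shallow).
Δρ/ρ₀ = −(2.4 × 10⁻⁴)(+8.5) + (7.4 × 10⁻⁴)(-0.62) = -2.4988 × 10⁻³.
Δρ = 1024 × (-2.4988 × 10⁻³) = -2.559 kg m⁻³.
Negative Δρ: lighter below, statically unstable.

-2.559 kg m⁻³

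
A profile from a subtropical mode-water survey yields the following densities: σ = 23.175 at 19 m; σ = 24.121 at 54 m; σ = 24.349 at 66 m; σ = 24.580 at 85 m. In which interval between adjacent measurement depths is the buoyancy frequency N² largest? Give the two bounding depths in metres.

19–54 m

Compute the density gradient over each adjacent pair:
  19–54 m: Δρ/Δz = 0.946/35 = 0.027 kg m⁻⁴
  54–66 m: Δρ/Δz = 0.228/12 = 0.019 kg m⁻⁴
  66–85 m: Δρ/Δz = 0.231/19 = 0.012 kg m⁻⁴
The largest gradient is in the 19–54 m interval — the pycnocline.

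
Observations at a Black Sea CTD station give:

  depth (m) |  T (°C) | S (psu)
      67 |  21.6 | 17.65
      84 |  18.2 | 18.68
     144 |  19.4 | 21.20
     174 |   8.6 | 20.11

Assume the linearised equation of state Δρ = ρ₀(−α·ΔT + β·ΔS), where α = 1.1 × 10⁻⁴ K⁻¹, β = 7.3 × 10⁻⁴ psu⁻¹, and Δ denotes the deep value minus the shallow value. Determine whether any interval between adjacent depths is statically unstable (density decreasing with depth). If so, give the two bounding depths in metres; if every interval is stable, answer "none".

none

Evaluate Δρ/ρ₀ = −αΔT + βΔS across each adjacent pair:
  67–84 m: −αΔT+βΔS = −(1.1 × 10⁻⁴)(-3.4)+(7.3 × 10⁻⁴)(+1.03) = 1.1 × 10⁻³ → stable
  84–144 m: −αΔT+βΔS = −(1.1 × 10⁻⁴)(+1.2)+(7.3 × 10⁻⁴)(+2.52) = 1.7 × 10⁻³ → stable
  144–174 m: −αΔT+βΔS = −(1.1 × 10⁻⁴)(-10.8)+(7.3 × 10⁻⁴)(-1.09) = 3.9 × 10⁻⁴ → stable
Every interval has Δρ > 0: the column is stably stratified throughout.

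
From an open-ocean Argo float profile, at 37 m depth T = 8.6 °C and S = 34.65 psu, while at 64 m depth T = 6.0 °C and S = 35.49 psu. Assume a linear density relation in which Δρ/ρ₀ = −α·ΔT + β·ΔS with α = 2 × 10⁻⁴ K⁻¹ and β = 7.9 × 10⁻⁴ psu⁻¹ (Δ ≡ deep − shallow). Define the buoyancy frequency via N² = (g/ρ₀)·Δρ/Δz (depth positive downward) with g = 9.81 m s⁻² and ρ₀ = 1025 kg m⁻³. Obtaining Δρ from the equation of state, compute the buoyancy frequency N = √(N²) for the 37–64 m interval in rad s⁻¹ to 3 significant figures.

ΔT = -2.6 K, ΔS = +0.84 psu (deep − shallow).
Δρ/ρ₀ = −αΔT + βΔS = 5.20 × 10⁻⁴ + 6.636 × 10⁻⁴ = 1.1836 × 10⁻³, so Δρ ≈ 1.213 kg m⁻³.
N² = (g/ρ₀)·Δρ/Δz = g·(Δρ/ρ₀)/Δz = 9.81 × 1.1836 × 10⁻³ / 27 = 4.3004 × 10⁻⁴ s⁻².
N = √(4.3004 × 10⁻⁴) = 0.020737 rad s⁻¹ ≈ 0.0207 rad s⁻¹.

0.0207 rad s⁻¹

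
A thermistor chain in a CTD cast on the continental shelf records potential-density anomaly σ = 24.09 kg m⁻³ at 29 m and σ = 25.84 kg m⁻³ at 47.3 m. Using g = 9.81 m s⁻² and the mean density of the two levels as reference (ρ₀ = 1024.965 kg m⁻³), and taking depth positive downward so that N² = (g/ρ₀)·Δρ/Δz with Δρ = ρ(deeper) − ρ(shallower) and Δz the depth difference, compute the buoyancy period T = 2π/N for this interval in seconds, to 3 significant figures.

208 s

Δρ = 1025.84 − 1024.09 = 1.75 kg m⁻³ over Δz = 47.3 − 29 = 18.3 m.
N² = (9.81/1024.965) × (1.75/18.3) = 9.1527 × 10⁻⁴ s⁻².
N = √(9.1527 × 10⁻⁴) = 0.030253 rad s⁻¹, so T = 2π/N = 207.69 s ≈ 208 s.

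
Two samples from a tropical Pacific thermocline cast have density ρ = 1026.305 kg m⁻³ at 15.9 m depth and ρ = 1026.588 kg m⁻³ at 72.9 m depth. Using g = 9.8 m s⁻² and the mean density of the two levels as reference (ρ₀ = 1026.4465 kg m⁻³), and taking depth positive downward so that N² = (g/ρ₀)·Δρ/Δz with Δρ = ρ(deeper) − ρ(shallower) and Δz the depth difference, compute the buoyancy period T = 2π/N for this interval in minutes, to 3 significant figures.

15.2 min

Δρ = 1026.588 − 1026.305 = 0.283 kg m⁻³ over Δz = 72.9 − 15.9 = 57 m.
N² = (9.8/1026.4465) × (0.283/57) = 4.7403 × 10⁻⁵ s⁻².
N = √(4.7403 × 10⁻⁵) = 6.8850 × 10⁻³ rad s⁻¹, so T = 2π/N = 912.59 s = 15.210 min ≈ 15.2 min.
A positive N² confirms static stability across the interval.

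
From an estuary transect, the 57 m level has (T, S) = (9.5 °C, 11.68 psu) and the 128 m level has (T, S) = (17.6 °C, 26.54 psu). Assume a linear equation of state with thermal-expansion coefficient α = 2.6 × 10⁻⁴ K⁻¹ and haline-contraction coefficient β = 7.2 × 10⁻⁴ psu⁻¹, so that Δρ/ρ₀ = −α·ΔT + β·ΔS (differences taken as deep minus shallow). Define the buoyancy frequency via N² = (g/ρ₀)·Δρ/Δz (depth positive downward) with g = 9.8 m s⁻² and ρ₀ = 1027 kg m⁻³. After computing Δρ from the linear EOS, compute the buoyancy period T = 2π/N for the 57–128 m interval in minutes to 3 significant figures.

ΔT = +8.1 K, ΔS = +14.86 psu (deep − shallow).
Δρ/ρ₀ = −αΔT + βΔS = -2.106 × 10⁻³ + 0.0106992 = 8.5932 × 10⁻³, so Δρ ≈ 8.825 kg m⁻³.
N² = (g/ρ₀)·Δρ/Δz = g·(Δρ/ρ₀)/Δz = 9.8 × 8.5932 × 10⁻³ / 71 = 1.1861 × 10⁻³ s⁻².
N = √(1.1861 × 10⁻³) = 0.034440 rad s⁻¹ → T = 2π/N = 182.44 s = 3.0407 min ≈ 3.04 min.

3.04 min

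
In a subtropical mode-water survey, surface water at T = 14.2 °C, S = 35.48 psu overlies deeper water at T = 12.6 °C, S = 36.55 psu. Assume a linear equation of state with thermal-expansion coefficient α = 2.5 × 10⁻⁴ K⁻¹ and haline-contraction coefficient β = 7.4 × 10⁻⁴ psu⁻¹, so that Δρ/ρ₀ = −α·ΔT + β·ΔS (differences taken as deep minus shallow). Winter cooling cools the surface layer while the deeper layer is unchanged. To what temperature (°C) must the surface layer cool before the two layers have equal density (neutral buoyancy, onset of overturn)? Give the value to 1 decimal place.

Neutral buoyancy requires Δρ = 0, i.e. −α(T_deep − T_surf′) + β(S_deep − S_surf) = 0.
T_surf′ = T_deep − (β/α)·ΔS = 12.6 − (7.4 × 10⁻⁴/2.5 × 10⁻⁴)·(+1.07) = 9.433 °C.
Cooling required: 14.2 − (9.433) = 4.767 °C.

9.4 °C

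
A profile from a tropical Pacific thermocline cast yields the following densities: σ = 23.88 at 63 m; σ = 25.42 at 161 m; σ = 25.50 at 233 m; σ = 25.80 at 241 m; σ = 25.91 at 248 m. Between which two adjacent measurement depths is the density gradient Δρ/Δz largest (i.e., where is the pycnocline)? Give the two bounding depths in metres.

Compute the density gradient over each adjacent pair:
  63–161 m: Δρ/Δz = 1.54/98 = 0.016 kg m⁻⁴
  161–233 m: Δρ/Δz = 0.08/72 = 1.1 × 10⁻³ kg m⁻⁴
  233–241 m: Δρ/Δz = 0.30/8 = 0.037 kg m⁻⁴
  241–248 m: Δρ/Δz = 0.11/7 = 0.016 kg m⁻⁴
The largest gradient is in the 233–241 m interval — the pycnocline.

233–241 m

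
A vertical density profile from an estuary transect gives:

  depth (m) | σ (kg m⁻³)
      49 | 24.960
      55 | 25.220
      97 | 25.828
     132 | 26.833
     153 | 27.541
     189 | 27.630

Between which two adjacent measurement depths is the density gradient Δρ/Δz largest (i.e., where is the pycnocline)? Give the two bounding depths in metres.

Compute the density gradient over each adjacent pair:
  49–55 m: Δρ/Δz = 0.260/6 = 0.043 kg m⁻⁴
  55–97 m: Δρ/Δz = 0.608/42 = 0.014 kg m⁻⁴
  97–132 m: Δρ/Δz = 1.005/35 = 0.029 kg m⁻⁴
  132–153 m: Δρ/Δz = 0.708/21 = 0.034 kg m⁻⁴
  153–189 m: Δρ/Δz = 0.089/36 = 2.5 × 10⁻³ kg m⁻⁴
The largest gradient is in the 49–55 m interval — the pycnocline.

49–55 m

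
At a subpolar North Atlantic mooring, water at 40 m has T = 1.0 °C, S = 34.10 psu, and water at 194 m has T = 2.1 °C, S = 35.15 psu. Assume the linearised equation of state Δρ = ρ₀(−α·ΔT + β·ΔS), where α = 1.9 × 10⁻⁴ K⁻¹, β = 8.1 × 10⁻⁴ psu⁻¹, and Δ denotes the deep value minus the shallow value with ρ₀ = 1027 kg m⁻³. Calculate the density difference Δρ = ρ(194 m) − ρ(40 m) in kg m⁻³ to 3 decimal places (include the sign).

+0.659 kg m⁻³

ΔT = +1.1 K, ΔS = +1.05 psu (deep − shallow).
Δρ/ρ₀ = −(1.9 × 10⁻⁴)(+1.1) + (8.1 × 10⁻⁴)(+1.05) = 6.415 × 10⁻⁴.
Δρ = 1027 × (6.415 × 10⁻⁴) = +0.659 kg m⁻³.
Positive Δρ: denser below, stable.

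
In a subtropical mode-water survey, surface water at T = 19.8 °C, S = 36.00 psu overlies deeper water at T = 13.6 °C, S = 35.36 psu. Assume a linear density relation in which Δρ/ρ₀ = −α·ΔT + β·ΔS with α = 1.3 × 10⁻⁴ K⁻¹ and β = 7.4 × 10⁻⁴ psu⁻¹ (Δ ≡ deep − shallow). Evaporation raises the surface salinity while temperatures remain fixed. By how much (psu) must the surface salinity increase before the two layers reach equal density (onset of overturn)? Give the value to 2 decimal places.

0.45 psu

Neutral buoyancy requires −α(T_deep − T_surf) + β(S_deep − S_surf′) = 0.
S_surf′ = S_deep − (α/β)·ΔT = 35.36 − (1.3 × 10⁻⁴/7.4 × 10⁻⁴)·(-6.2) = 36.4492 psu.
Increase required: 36.4492 − 36.00 = 0.4492 psu.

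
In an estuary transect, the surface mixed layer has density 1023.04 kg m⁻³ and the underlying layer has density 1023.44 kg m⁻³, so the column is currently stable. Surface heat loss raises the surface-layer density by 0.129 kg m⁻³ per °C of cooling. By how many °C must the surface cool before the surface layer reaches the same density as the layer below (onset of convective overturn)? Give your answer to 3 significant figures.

Density deficit of the surface layer: 1023.44 − 1023.04 = 0.4 kg m⁻³.
Required change = 0.4 / 0.129 = 3.10 °C.

3.10 °C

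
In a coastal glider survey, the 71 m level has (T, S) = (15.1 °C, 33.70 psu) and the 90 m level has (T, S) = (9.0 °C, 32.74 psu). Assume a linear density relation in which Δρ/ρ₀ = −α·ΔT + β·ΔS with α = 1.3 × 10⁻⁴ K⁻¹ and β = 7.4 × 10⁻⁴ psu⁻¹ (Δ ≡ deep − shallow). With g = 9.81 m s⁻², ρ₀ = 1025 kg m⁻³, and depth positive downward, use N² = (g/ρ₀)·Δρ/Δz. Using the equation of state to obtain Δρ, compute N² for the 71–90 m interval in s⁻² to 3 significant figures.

ΔT = -6.1 K, ΔS = -0.96 psu (deep − shallow).
Δρ/ρ₀ = −αΔT + βΔS = 7.93 × 10⁻⁴ − 7.104 × 10⁻⁴ = 8.26 × 10⁻⁵, so Δρ ≈ 0.08466 kg m⁻³.
N² = (g/ρ₀)·Δρ/Δz = g·(Δρ/ρ₀)/Δz = 9.81 × 8.26 × 10⁻⁵ / 19 = 4.2648 × 10⁻⁵ s⁻² ≈ 4.26 × 10⁻⁵ s⁻².

4.26 × 10⁻⁵ s⁻²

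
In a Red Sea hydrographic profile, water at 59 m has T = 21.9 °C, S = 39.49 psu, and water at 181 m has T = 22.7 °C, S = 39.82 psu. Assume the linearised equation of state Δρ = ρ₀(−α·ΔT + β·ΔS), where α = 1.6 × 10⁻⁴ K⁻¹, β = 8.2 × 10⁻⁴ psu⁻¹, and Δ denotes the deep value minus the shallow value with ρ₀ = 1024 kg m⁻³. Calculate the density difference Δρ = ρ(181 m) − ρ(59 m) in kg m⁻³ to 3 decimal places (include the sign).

+0.146 kg m⁻³

ΔT = +0.8 K, ΔS = +0.33 psu (deep − shallow).
Δρ/ρ₀ = −(1.6 × 10⁻⁴)(+0.8) + (8.2 × 10⁻⁴)(+0.33) = 1.426 × 10⁻⁴.
Δρ = 1024 × (1.426 × 10⁻⁴) = +0.146 kg m⁻³.
Positive Δρ: denser below, stable.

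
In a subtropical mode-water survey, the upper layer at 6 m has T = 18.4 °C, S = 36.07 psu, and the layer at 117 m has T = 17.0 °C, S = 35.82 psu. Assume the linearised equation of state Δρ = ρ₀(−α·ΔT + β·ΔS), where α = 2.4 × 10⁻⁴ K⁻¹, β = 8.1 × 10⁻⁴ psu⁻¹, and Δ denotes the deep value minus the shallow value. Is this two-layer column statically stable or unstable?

stable

ΔT = 17.0 − 18.4 = -1.4 K and ΔS = 35.82 − 36.07 = -0.25 psu (deep − shallow).
−αΔT = 3.36 × 10⁻⁴; βΔS = -2.025 × 10⁻⁴; sum Δρ/ρ₀ = 1.335 × 10⁻⁴.
Δρ/ρ₀ > 0, so Δρ > 0: deeper water is denser → statically stable.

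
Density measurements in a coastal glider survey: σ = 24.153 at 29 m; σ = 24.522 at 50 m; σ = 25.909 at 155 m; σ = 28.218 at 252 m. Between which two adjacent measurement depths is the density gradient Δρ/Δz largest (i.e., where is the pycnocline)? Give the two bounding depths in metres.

155–252 m

Compute the density gradient over each adjacent pair:
  29–50 m: Δρ/Δz = 0.369/21 = 0.018 kg m⁻⁴
  50–155 m: Δρ/Δz = 1.387/105 = 0.013 kg m⁻⁴
  155–252 m: Δρ/Δz = 2.309/97 = 0.024 kg m⁻⁴
The largest gradient is in the 155–252 m interval — the pycnocline.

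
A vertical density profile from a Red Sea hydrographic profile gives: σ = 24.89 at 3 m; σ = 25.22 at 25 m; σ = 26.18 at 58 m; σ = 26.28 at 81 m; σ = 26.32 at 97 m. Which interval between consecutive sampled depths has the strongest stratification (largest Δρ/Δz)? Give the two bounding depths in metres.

25–58 m

Compute the density gradient over each adjacent pair:
  3–25 m: Δρ/Δz = 0.33/22 = 0.015 kg m⁻⁴
  25–58 m: Δρ/Δz = 0.96/33 = 0.029 kg m⁻⁴
  58–81 m: Δρ/Δz = 0.10/23 = 4.3 × 10⁻³ kg m⁻⁴
  81–97 m: Δρ/Δz = 0.04/16 = 2.5 × 10⁻³ kg m⁻⁴
The largest gradient is in the 25–58 m interval — the pycnocline.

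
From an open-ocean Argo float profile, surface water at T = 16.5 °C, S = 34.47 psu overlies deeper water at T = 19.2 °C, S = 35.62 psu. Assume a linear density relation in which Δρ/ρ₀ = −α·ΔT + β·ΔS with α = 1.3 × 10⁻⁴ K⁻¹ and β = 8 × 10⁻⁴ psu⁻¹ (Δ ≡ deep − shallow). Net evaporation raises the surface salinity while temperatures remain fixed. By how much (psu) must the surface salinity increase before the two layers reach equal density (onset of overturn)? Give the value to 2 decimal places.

Neutral buoyancy requires −α(T_deep − T_surf) + β(S_deep − S_surf′) = 0.
S_surf′ = S_deep − (α/β)·ΔT = 35.62 − (1.3 × 10⁻⁴/8 × 10⁻⁴)·(+2.7) = 35.1812 psu.
Increase required: 35.1812 − 34.47 = 0.7112 psu.

0.71 psu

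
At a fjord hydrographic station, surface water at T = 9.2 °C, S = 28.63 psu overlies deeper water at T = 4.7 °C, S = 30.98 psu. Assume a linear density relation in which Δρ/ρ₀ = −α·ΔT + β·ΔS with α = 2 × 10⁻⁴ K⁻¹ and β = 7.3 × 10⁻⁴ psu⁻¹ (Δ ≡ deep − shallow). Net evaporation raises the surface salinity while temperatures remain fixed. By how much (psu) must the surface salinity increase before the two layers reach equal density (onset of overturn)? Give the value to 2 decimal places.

3.58 psu

Neutral buoyancy requires −α(T_deep − T_surf) + β(S_deep − S_surf′) = 0.
S_surf′ = S_deep − (α/β)·ΔT = 30.98 − (2 × 10⁻⁴/7.3 × 10⁻⁴)·(-4.5) = 32.2129 psu.
Increase required: 32.2129 − 28.63 = 3.5829 psu.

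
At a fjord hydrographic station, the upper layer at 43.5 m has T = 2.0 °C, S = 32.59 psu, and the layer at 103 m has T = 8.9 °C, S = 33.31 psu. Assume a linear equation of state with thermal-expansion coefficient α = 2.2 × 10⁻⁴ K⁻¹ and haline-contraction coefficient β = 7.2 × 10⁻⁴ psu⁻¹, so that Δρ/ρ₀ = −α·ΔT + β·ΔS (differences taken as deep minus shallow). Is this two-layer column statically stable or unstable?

unstable

ΔT = 8.9 − 2.0 = +6.9 K and ΔS = 33.31 − 32.59 = +0.72 psu (deep − shallow).
−αΔT = -1.518 × 10⁻³; βΔS = 5.184 × 10⁻⁴; sum Δρ/ρ₀ = -9.996 × 10⁻⁴.
Δρ/ρ₀ < 0, so Δρ < 0: deeper water is lighter → statically unstable; the column would overturn.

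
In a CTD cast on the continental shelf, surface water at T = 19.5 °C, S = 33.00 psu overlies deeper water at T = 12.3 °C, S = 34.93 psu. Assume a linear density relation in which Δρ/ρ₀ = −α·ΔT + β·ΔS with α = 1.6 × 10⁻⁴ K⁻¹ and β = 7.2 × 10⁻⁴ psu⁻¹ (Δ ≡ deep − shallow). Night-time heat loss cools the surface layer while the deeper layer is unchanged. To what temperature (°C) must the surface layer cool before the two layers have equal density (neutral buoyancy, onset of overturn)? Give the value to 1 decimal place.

Neutral buoyancy requires Δρ = 0, i.e. −α(T_deep − T_surf′) + β(S_deep − S_surf) = 0.
T_surf′ = T_deep − (β/α)·ΔS = 12.3 − (7.2 × 10⁻⁴/1.6 × 10⁻⁴)·(+1.93) = 3.615 °C.
Cooling required: 19.5 − (3.615) = 15.885 °C.

3.6 °C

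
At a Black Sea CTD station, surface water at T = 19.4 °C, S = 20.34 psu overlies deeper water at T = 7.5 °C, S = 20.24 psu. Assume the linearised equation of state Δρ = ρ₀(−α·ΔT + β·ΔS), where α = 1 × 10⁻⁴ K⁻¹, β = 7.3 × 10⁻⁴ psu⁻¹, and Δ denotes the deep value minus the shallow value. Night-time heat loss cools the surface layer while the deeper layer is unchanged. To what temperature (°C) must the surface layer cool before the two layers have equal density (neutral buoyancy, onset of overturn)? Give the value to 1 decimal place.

8.2 °C

Neutral buoyancy requires Δρ = 0, i.e. −α(T_deep − T_surf′) + β(S_deep − S_surf) = 0.
T_surf′ = T_deep − (β/α)·ΔS = 7.5 − (7.3 × 10⁻⁴/1 × 10⁻⁴)·(-0.10) = 8.230 °C.
Cooling required: 19.4 − (8.230) = 11.170 °C.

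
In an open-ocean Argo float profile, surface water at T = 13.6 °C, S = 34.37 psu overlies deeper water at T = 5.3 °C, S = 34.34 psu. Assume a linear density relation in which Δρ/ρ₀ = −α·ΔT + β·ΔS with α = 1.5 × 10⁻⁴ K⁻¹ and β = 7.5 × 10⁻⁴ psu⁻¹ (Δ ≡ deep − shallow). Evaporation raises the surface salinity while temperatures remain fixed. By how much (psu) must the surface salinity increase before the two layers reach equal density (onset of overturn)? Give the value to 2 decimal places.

1.63 psu

Neutral buoyancy requires −α(T_deep − T_surf) + β(S_deep − S_surf′) = 0.
S_surf′ = S_deep − (α/β)·ΔT = 34.34 − (1.5 × 10⁻⁴/7.5 × 10⁻⁴)·(-8.3) = 36.0000 psu.
Increase required: 36.0000 − 34.37 = 1.6300 psu.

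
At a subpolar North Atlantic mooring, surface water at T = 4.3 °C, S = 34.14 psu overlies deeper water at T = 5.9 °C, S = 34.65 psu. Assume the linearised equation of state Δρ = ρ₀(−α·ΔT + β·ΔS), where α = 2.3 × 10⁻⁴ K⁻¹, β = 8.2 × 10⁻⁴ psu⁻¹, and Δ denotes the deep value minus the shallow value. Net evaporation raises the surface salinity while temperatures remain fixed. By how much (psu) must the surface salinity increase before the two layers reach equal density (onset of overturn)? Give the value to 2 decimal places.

Neutral buoyancy requires −α(T_deep − T_surf) + β(S_deep − S_surf′) = 0.
S_surf′ = S_deep − (α/β)·ΔT = 34.65 − (2.3 × 10⁻⁴/8.2 × 10⁻⁴)·(+1.6) = 34.2012 psu.
Increase required: 34.2012 − 34.14 = 0.0612 psu.

0.06 psu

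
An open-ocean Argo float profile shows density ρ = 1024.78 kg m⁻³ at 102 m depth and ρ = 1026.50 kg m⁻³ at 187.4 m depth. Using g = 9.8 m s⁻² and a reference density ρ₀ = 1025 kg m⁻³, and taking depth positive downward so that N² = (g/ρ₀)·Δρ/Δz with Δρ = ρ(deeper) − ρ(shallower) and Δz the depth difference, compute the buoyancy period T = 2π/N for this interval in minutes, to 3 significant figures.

7.55 min

Δρ = 1026.50 − 1024.78 = 1.72 kg m⁻³ over Δz = 187.4 − 102 = 85.4 m.
N² = (9.8/1025) × (1.72/85.4) = 1.9256 × 10⁻⁴ s⁻².
N = √(1.9256 × 10⁻⁴) = 0.013877 rad s⁻¹, so T = 2π/N = 452.78 s = 7.5463 min ≈ 7.55 min.
Since Δρ > 0 the layer is stably stratified.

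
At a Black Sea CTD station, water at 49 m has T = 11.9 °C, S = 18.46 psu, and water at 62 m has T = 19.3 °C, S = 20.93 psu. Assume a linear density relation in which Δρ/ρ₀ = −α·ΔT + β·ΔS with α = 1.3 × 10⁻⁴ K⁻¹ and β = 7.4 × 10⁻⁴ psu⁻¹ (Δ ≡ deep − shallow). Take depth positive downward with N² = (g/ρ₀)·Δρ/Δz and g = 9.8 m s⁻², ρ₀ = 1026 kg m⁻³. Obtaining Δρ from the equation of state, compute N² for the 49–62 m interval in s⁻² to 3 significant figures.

ΔT = +7.4 K, ΔS = +2.47 psu (deep − shallow).
Δρ/ρ₀ = −αΔT + βΔS = -9.62 × 10⁻⁴ + 1.8278 × 10⁻³ = 8.658 × 10⁻⁴, so Δρ ≈ 0.8883 kg m⁻³.
N² = (g/ρ₀)·Δρ/Δz = g·(Δρ/ρ₀)/Δz = 9.8 × 8.658 × 10⁻⁴ / 13 = 6.5268 × 10⁻⁴ s⁻² ≈ 6.53 × 10⁻⁴ s⁻².

6.53 × 10⁻⁴ s⁻²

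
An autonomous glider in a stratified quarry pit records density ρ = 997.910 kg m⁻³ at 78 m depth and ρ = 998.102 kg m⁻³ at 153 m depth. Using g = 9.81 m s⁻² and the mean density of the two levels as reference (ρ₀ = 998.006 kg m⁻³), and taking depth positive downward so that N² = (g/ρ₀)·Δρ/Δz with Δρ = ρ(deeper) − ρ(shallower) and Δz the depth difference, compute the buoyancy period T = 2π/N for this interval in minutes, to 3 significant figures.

Δρ = 998.102 − 997.910 = 0.192 kg m⁻³ over Δz = 153 − 78 = 75 m.
N² = (9.81/998.006) × (0.192/75) = 2.5164 × 10⁻⁵ s⁻².
N = √(2.5164 × 10⁻⁵) = 5.0164 × 10⁻³ rad s⁻¹, so T = 2π/N = 1.2525 × 10³ s = 20.875 min ≈ 20.9 min.

20.9 min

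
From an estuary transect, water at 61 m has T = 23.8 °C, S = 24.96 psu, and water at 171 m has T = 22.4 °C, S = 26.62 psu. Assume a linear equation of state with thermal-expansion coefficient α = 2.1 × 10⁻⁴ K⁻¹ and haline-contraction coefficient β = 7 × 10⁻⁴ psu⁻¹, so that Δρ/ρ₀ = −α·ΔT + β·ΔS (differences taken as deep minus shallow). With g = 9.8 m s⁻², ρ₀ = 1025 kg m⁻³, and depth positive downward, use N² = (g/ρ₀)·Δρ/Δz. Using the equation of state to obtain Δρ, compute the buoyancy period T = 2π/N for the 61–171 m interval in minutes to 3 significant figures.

ΔT = -1.4 K, ΔS = +1.66 psu (deep − shallow).
Δρ/ρ₀ = −αΔT + βΔS = 2.94 × 10⁻⁴ + 1.162 × 10⁻³ = 1.456 × 10⁻³, so Δρ ≈ 1.492 kg m⁻³.
N² = (g/ρ₀)·Δρ/Δz = g·(Δρ/ρ₀)/Δz = 9.8 × 1.456 × 10⁻³ / 110 = 1.2972 × 10⁻⁴ s⁻².
N = √(1.2972 × 10⁻⁴) = 0.011389 rad s⁻¹ → T = 2π/N = 551.69 s = 9.1948 min ≈ 9.19 min.

9.19 min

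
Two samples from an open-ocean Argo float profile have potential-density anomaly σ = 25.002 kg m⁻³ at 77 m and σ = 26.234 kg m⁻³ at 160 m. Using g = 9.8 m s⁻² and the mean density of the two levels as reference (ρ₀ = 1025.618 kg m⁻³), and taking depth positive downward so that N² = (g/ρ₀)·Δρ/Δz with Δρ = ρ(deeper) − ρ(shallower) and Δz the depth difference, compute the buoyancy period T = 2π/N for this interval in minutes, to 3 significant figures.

Δρ = 1026.234 − 1025.002 = 1.232 kg m⁻³ over Δz = 160 − 77 = 83 m.
N² = (9.8/1025.618) × (1.232/83) = 1.4183 × 10⁻⁴ s⁻².
N = √(1.4183 × 10⁻⁴) = 0.011909 rad s⁻¹, so T = 2π/N = 527.60 s = 8.7933 min ≈ 8.79 min.

8.79 min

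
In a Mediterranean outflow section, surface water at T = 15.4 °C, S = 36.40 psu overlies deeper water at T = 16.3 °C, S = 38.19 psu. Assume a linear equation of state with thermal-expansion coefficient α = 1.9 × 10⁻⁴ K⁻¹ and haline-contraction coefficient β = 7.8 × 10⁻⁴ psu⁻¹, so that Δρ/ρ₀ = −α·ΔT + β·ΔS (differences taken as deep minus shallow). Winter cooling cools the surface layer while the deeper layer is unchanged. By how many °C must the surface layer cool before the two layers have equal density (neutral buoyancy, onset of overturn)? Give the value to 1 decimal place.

Neutral buoyancy requires Δρ = 0, i.e. −α(T_deep − T_surf′) + β(S_deep − S_surf) = 0.
T_surf′ = T_deep − (β/α)·ΔS = 16.3 − (7.8 × 10⁻⁴/1.9 × 10⁻⁴)·(+1.79) = 8.952 °C.
Cooling required: 15.4 − (8.952) = 6.448 °C.

6.4 °C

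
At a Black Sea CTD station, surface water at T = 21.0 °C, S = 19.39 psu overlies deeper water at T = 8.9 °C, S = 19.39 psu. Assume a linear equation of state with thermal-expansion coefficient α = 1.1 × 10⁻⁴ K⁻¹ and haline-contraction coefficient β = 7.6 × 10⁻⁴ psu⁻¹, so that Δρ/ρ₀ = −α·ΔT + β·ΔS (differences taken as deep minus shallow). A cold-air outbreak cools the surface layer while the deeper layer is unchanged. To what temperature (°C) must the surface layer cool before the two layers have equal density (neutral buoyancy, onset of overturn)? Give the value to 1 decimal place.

8.9 °C

Neutral buoyancy requires Δρ = 0, i.e. −α(T_deep − T_surf′) + β(S_deep − S_surf) = 0.
T_surf′ = T_deep − (β/α)·ΔS = 8.9 − (7.6 × 10⁻⁴/1.1 × 10⁻⁴)·(+0.00) = 8.900 °C.
Cooling required: 21.0 − (8.900) = 12.100 °C.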